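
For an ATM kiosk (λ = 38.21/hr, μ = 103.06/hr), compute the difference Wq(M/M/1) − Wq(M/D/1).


ρ = 38.21/103.06 = 0.3708
Wq(M/M/1) = ρ/(μ−λ) = 0.3708/64.85 = 0.005717 hr
Wq(M/D/1) = ρ/(2(μ−λ)) = 0.002859 hr
Savings = 0.005717 − 0.002859 = 0.002859 hr

Final: 0.002859 hr


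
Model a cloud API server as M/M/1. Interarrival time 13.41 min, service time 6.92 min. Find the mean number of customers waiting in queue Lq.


λ = 60/13.41 = 4.4743 /hr
μ = 60/6.92 = 8.6705 /hr
ρ = λ/μ = 4.4743/8.6705 = 0.5160
Lq = ρ²/(1−ρ) = 0.2663/0.4840 = 0.5502

Final: 0.5502


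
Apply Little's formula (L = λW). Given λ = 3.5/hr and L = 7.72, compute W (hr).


W = L/λ = 7.72/3.5 = 2.2057 hr

Final: 2.2057 hr


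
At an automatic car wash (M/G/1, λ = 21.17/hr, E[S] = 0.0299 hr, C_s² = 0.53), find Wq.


ρ = λ·E[S] = 21.17·0.0299 = 0.6330
E[S²] = E[S]²(1+C_s²) = 0.0299²·(1+0.53) = 0.001368
Wq = λ·E[S²]/(2(1−ρ)) = 21.17·0.001368/(2·0.3670) = 0.03945 hr

Final: 0.03945 hr


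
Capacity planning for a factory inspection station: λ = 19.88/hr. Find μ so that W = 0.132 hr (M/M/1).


W = 1/(μ−λ) ⇒ μ − λ = 1/W = 1/0.132 = 7.5758
μ = λ + 1/W = 19.88 + 7.5758 = 27.4558 per hr

Final: 27.4558 /hr


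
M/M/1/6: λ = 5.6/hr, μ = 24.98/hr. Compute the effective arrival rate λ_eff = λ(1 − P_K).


ρ = 0.2242; P_K = (1−ρ)ρ^6/(1−ρ^7) = 0.00009848
λ_eff = λ(1 − P_K) = 5.6·(1 − 0.00009848) = 5.6·0.999902 = 5.5994 /hr

Final: 5.5994 /hr


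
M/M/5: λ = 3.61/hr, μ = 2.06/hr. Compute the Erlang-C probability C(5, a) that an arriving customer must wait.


a = λ/μ = 1.7524; ρ = a/5 = 0.3505
P₀ = 0.172715 (from M/M/c formula)
C(c,a) = [a^c/(c!(1−ρ))]·P₀ = [16.52722/(120·0.6495)]·0.172715
= 0.21205·0.172715 = 0.036623

Final: 0.036623


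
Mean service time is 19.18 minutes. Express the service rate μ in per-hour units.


μ = 1/(service time) in consistent units.
1 hour = 60 min, so μ = 60/19.18 = 3.1283 per hour

Final: 3.1283 /hr


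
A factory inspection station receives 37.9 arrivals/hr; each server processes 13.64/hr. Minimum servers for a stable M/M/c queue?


Stability requires cμ > λ ⇔ c > λ/μ.
λ/μ = 37.9/13.64 = 2.7786
Minimum integer c = ⌊2.7786⌋ + 1 = 3
Check: 3·13.64 = 40.92 > 37.9, while 2·13.64 = 27.28 ≤ 37.9

Final: 3 servers


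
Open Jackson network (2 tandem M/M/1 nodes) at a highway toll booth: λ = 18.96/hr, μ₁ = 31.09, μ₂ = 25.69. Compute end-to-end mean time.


Each node sees arrival rate λ = 18.96/hr (tandem ⇒ throughput preserved).
W₁ = 1/(μ₁−λ) = 1/(31.09−18.96) = 0.08244 hr
W₂ = 1/(μ₂−λ) = 1/(25.69−18.96) = 0.14859 hr
W_total = W₁ + W₂ = 0.08244 + 0.14859 = 0.23103 hr

Final: 0.23103 hr


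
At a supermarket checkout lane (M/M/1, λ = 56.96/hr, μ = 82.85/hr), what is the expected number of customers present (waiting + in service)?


ρ = λ/μ = 56.96/82.85 = 0.6875
L = ρ/(1−ρ) = 0.6875/(1 − 0.6875) = 0.6875/0.3125 = 2.2001

Final: 2.2001


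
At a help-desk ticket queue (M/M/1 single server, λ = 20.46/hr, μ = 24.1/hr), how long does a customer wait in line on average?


ρ = 20.46/24.1 = 0.8490
Wq = ρ/(μ−λ) = 0.8490/(24.1 − 20.46) = 0.8490/3.64 = 0.2332 hr

Final: 0.2332 hr


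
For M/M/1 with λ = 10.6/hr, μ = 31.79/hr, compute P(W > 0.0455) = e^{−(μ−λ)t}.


W ~ Exponential(μ−λ) for M/M/1.
μ − λ = 31.79 − 10.6 = 21.1900
P(W > t) = e^{−(μ−λ)t} = e^{−0.9641} = 0.381309

Final: 0.381309


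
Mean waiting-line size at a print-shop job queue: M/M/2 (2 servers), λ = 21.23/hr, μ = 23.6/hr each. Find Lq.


a = λ/μ = 0.8996; ρ = a/2 = 0.4498
P₀ = 0.379512
Lq = P₀·a^c·ρ / (c!·(1−ρ)²) = 0.379512·0.80924·0.4498/(2·0.30273)
= 0.22815

Final: 0.22815


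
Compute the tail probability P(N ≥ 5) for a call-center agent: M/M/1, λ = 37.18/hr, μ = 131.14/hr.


ρ = 37.18/131.14 = 0.2835
P(N ≥ n) = ρ^n = 0.2835^5 = 0.001832

Final: 0.001832


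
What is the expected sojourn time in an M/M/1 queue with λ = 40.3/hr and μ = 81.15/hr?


W = 1/(μ−λ) = 1/(81.15 − 40.3) = 1/40.85 = 0.02448 hr

Final: 0.02448 hr


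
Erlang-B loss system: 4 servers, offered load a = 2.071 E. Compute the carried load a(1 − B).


B(4,2.071) = 0.102714 (Erlang-B)
Carried load = a(1 − B) = 2.071·(1 − 0.102714) = 2.071·0.897286 = 1.8583 E

Final: 1.8583 Erlangs


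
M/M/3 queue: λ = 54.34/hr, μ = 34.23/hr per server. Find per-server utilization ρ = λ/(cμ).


ρ = λ/(cμ) = 54.34/(3·34.23) = 54.34/102.69 = 0.5292

Final: 0.5292


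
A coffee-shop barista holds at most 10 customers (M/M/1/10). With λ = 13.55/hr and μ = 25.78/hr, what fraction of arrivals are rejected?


ρ = λ/μ = 13.55/25.78 = 0.5256
P_K = (1−ρ)ρ^K/(1−ρ^(K+1)) = (0.4744·0.001609)/(1 − 0.0008457)
= 0.0007633/0.999154 = 0.0007640

Final: 0.0007640


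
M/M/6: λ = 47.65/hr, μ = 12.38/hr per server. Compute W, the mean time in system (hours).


a = 3.8489; ρ = 0.6415; P₀ = 0.019787
Lq = P₀·a^c·ρ/(c!(1−ρ)²) = 0.44595
Wq = Lq/λ = 0.44595/47.65 = 0.009359 hr
W = Wq + 1/μ = 0.009359 + 0.08078 = 0.09013 hr

Final: 0.09013 hr


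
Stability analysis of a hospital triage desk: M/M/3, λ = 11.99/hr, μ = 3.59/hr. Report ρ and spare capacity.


Total capacity cμ = 3·3.59 = 10.77/hr
ρ = λ/(cμ) = 11.99/10.77 = 1.1133
Stable ⇔ ρ < 1: NO
Spare capacity = cμ − λ = 10.77 − 11.99 = -1.22/hr

Final: ρ = 1.1133; unstable; margin = -1.22/hr


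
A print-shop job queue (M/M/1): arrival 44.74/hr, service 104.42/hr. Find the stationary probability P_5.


ρ = 44.74/104.42 = 0.4285
P_n = (1−ρ)·ρ^n = (1 − 0.4285)·0.4285^5 = 0.5715·0.014440 = 0.008253

Final: 0.008253


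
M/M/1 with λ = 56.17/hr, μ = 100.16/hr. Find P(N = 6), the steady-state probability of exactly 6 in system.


ρ = 56.17/100.16 = 0.5608
P_n = (1−ρ)·ρ^n = (1 − 0.5608)·0.5608^6 = 0.4392·0.031107 = 0.013662

Final: 0.013662


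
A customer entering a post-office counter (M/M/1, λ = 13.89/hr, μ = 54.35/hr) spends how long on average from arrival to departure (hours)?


W = 1/(μ−λ) = 1/(54.35 − 13.89) = 1/40.46 = 0.02472 hr

Final: 0.02472 hr


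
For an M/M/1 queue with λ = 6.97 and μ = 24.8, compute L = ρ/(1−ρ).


ρ = λ/μ = 6.97/24.8 = 0.2810
L = ρ/(1−ρ) = 0.2810/(1 − 0.2810) = 0.2810/0.7190 = 0.3909

Final: 0.3909


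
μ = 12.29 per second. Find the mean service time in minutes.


Mean service time = 1/μ = 1/12.29 second = 0.08137 second
In minutes: 0.08137 × 0.0166667 = 0.001356 min

Final: 0.001356 min


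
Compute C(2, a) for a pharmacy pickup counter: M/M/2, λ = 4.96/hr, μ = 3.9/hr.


a = λ/μ = 1.2718; ρ = a/2 = 0.6359
P₀ = 0.222571 (from M/M/c formula)
C(c,a) = [a^c/(c!(1−ρ))]·P₀ = [1.61746/(2·0.3641)]·0.222571
= 2.22116·0.222571 = 0.494365

Final: 0.494365


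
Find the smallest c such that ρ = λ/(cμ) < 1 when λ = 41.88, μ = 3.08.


Stability requires cμ > λ ⇔ c > λ/μ.
λ/μ = 41.88/3.08 = 13.5974
Minimum integer c = ⌊13.5974⌋ + 1 = 14
Check: 14·3.08 = 43.12 > 41.88, while 13·3.08 = 40.04 ≤ 41.88

Final: 14 servers


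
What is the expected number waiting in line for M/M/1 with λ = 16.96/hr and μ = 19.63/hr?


ρ = 16.96/19.63 = 0.8640
Lq = ρ²/(1−ρ) = 0.7465/0.1360 = 5.4881

Final: 5.4881


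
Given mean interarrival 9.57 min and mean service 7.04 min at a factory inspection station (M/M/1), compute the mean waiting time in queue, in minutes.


λ = 60/9.57 = 6.2696 /hr
μ = 60/7.04 = 8.5227 /hr
ρ = λ/μ = 6.2696/8.5227 = 0.7356
Wq = ρ/(μ−λ) = 0.7356/(8.5227−6.2696) = 0.32649 hr
In minutes: 0.32649·60 = 19.590 min

Final: 19.590 min


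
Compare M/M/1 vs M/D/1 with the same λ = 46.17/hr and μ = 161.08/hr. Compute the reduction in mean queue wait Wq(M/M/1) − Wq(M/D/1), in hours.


ρ = 46.17/161.08 = 0.2866
Wq(M/M/1) = ρ/(μ−λ) = 0.2866/114.91 = 0.002494 hr
Wq(M/D/1) = ρ/(2(μ−λ)) = 0.001247 hr
Savings = 0.002494 − 0.001247 = 0.001247 hr

Final: 0.001247 hr


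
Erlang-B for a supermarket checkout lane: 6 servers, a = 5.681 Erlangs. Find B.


B(c,a) = (a^c/c!) / Σ_{k=0}^{c} a^k/k!
a^6/6! = 46.689179
Σ terms (k=0..6): 1.00000 + 5.68100 + 16.13688 + 30.55787 + 43.39982 + 49.31087 + 46.68918 = 192.775625
B = 46.689179/192.775625 = 0.242194

Final: 0.242194


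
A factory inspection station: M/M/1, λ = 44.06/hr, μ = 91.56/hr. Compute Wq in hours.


ρ = 44.06/91.56 = 0.4812
Wq = ρ/(μ−λ) = 0.4812/(91.56 − 44.06) = 0.4812/47.50 = 0.01013 hr

Final: 0.01013 hr


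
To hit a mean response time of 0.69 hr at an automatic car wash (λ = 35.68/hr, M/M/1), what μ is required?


W = 1/(μ−λ) ⇒ μ − λ = 1/W = 1/0.69 = 1.4493
μ = λ + 1/W = 35.68 + 1.4493 = 37.1293 per hr

Final: 37.1293 /hr


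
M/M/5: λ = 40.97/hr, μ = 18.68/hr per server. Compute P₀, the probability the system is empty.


a = λ/μ = 40.97/18.68 = 2.1933; ρ = a/c = 0.4387
Σ_{k=0}^{4} a^k/k! (terms k=0..4) = 1.00000 + 2.19325 + 2.40518 + 1.75839 + 0.96415 = 8.32098
Tail: a^5/(5!(1−ρ)) = 50.75110/(120·0.5613) = 0.75341
P₀ = 1/(8.32098 + 0.75341) = 1/9.07439 = 0.110200

Final: 0.110200


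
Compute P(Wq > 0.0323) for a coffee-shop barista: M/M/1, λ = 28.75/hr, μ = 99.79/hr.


ρ = 28.75/99.79 = 0.2881
P(Wq > t) = ρ·e^{−(μ−λ)t} = 0.2881·e^{−2.2946}
= 0.2881·0.100803 = 0.029042

Final: 0.029042


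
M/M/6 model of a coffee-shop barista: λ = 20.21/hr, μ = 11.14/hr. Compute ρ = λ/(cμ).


ρ = λ/(cμ) = 20.21/(6·11.14) = 20.21/66.84 = 0.3024

Final: 0.3024


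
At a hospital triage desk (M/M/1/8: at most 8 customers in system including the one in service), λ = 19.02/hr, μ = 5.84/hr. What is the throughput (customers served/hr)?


ρ = 3.2568; P_K = (1−ρ)ρ^8/(1−ρ^9) = 0.692972
λ_eff = λ(1 − P_K) = 19.02·(1 − 0.692972) = 19.02·0.307028 = 5.8397 /hr

Final: 5.8397 /hr


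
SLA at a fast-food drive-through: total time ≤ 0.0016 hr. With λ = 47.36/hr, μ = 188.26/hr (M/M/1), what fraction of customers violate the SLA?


W ~ Exponential(μ−λ) for M/M/1.
μ − λ = 188.26 − 47.36 = 140.9000
P(W > t) = e^{−(μ−λ)t} = e^{−0.2254} = 0.798165

Final: 0.798165


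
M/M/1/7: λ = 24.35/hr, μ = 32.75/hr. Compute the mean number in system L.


ρ = 24.35/32.75 = 0.7435
L = ρ[1 − (K+1)ρ^K + Kρ^(K+1)] / [(1−ρ)(1−ρ^(K+1))]
Numerator: 0.7435·(1 − 8·0.125607 + 7·0.093390) = 0.482447
Denominator: (0.2565)·(0.906610) = 0.232535
L = 0.482447/0.232535 = 2.0747

Final: 2.0747


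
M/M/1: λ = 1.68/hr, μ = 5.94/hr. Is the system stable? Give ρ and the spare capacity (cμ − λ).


Total capacity cμ = 1·5.94 = 5.94/hr
ρ = λ/(cμ) = 1.68/5.94 = 0.2828
Stable ⇔ ρ < 1: YES
Spare capacity = cμ − λ = 5.94 − 1.68 = 4.26/hr

Final: ρ = 0.2828; stable; margin = 4.26/hr


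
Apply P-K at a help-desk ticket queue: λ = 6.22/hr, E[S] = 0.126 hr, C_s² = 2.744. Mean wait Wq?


ρ = λ·E[S] = 6.22·0.126 = 0.7837
E[S²] = E[S]²(1+C_s²) = 0.126²·(1+2.744) = 0.059440
Wq = λ·E[S²]/(2(1−ρ)) = 6.22·0.059440/(2·0.2163) = 0.85471 hr

Final: 0.85471 hr


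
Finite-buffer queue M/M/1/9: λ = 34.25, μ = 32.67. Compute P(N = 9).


ρ = λ/μ = 34.25/32.67 = 1.0484
P_K = (1−ρ)ρ^K/(1−ρ^(K+1)) = (-0.04836·1.529688)/(1 − 1.603668)
= -0.073979/-0.603668 = 0.122550

Final: 0.122550


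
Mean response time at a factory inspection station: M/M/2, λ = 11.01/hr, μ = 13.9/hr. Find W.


a = 0.7921; ρ = 0.3960; P₀ = 0.432620
Lq = P₀·a^c·ρ/(c!(1−ρ)²) = 0.14735
Wq = Lq/λ = 0.14735/11.01 = 0.01338 hr
W = Wq + 1/μ = 0.01338 + 0.07194 = 0.08533 hr

Final: 0.08533 hr


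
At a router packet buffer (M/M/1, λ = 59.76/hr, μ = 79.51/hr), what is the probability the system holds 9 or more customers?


ρ = 59.76/79.51 = 0.7516
P(N ≥ n) = ρ^n = 0.7516^9 = 0.076542

Final: 0.076542


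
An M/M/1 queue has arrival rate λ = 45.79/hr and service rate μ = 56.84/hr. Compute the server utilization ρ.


ρ = λ/μ = 45.79/56.84 = 0.8056

Final: 0.8056


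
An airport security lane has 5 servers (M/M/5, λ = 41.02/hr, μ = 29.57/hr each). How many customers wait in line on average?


a = λ/μ = 1.3872; ρ = a/5 = 0.2774
P₀ = 0.249509
Lq = P₀·a^c·ρ / (c!·(1−ρ)²) = 0.249509·5.13714·0.2774/(120·0.52209)
= 0.005676

Final: 0.005676


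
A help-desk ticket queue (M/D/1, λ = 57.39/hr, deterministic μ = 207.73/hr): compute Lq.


ρ = 57.39/207.73 = 0.2763
M/D/1: Lq = ρ²/(2(1−ρ)) = 0.07633/(2·0.7237) = 0.05273

Final: 0.05273


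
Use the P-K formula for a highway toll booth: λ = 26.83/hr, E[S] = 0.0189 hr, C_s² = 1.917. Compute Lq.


ρ = λ·E[S] = 26.83·0.0189 = 0.5071
Lq = ρ²(1+C_s²)/(2(1−ρ)) = 0.2571·(1+1.917)/(2·0.4929)
= 0.2571·2.9170/0.9858 = 0.76085

Final: 0.76085


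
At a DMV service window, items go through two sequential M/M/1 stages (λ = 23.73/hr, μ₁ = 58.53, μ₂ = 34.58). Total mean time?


Each node sees arrival rate λ = 23.73/hr (tandem ⇒ throughput preserved).
W₁ = 1/(μ₁−λ) = 1/(58.53−23.73) = 0.02874 hr
W₂ = 1/(μ₂−λ) = 1/(34.58−23.73) = 0.09217 hr
W_total = W₁ + W₂ = 0.02874 + 0.09217 = 0.12090 hr

Final: 0.12090 hr


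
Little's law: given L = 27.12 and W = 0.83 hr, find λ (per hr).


λ = L/W = 27.12/0.83 = 32.6747 /hr

Final: 32.6747 /hr


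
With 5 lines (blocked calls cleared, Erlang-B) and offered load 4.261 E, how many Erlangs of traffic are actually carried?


B(5,4.261) = 0.222222 (Erlang-B)
Carried load = a(1 − B) = 4.261·(1 − 0.222222) = 4.261·0.777778 = 3.3141 E

Final: 3.3141 Erlangs


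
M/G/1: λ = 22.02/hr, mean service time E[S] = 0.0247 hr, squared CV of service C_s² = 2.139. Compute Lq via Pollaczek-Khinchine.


ρ = λ·E[S] = 22.02·0.0247 = 0.5439
Lq = ρ²(1+C_s²)/(2(1−ρ)) = 0.2958·(1+2.139)/(2·0.4561)
= 0.2958·3.1390/0.9122 = 1.01794

Final: 1.01794


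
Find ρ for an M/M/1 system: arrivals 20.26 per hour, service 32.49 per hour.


ρ = λ/μ = 20.26/32.49 = 0.6236

Final: 0.6236


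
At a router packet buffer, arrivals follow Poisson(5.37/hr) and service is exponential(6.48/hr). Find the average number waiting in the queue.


ρ = 5.37/6.48 = 0.8287
Lq = ρ²/(1−ρ) = 0.6867/0.1713 = 4.0091

Final: 4.0091


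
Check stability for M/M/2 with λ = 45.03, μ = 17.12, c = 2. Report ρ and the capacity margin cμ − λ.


Total capacity cμ = 2·17.12 = 34.24/hr
ρ = λ/(cμ) = 45.03/34.24 = 1.3151
Stable ⇔ ρ < 1: NO
Spare capacity = cμ − λ = 34.24 − 45.03 = -10.79/hr

Final: ρ = 1.3151; unstable; margin = -10.79/hr


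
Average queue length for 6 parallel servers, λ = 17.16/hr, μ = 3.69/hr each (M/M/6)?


a = λ/μ = 4.6504; ρ = a/6 = 0.7751
P₀ = 0.007502
Lq = P₀·a^c·ρ / (c!·(1−ρ)²) = 0.007502·10114.52528·0.7751/(720·0.05059)
= 1.61453

Final: 1.61453


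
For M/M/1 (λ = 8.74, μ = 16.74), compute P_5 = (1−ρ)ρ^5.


ρ = 8.74/16.74 = 0.5221
P_n = (1−ρ)·ρ^n = (1 − 0.5221)·0.5221^5 = 0.4779·0.038795 = 0.018540

Final: 0.018540


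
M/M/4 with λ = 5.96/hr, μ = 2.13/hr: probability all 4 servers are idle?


a = λ/μ = 5.96/2.13 = 2.7981; ρ = a/c = 0.6995
Σ_{k=0}^{3} a^k/k! (terms k=0..3) = 1.00000 + 2.79812 + 3.91474 + 3.65131 = 11.36418
Tail: a^4/(4!(1−ρ)) = 61.30087/(24·0.3005) = 8.50071
P₀ = 1/(11.36418 + 8.50071) = 1/19.86488 = 0.050340

Final: 0.050340


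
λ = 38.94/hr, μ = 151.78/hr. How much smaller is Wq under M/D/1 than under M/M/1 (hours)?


ρ = 38.94/151.78 = 0.2566
Wq(M/M/1) = ρ/(μ−λ) = 0.2566/112.84 = 0.002274 hr
Wq(M/D/1) = ρ/(2(μ−λ)) = 0.001137 hr
Savings = 0.002274 − 0.001137 = 0.001137 hr

Final: 0.001137 hr


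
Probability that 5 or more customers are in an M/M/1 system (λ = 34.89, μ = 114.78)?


ρ = 34.89/114.78 = 0.3040
P(N ≥ n) = ρ^n = 0.3040^5 = 0.002595

Final: 0.002595


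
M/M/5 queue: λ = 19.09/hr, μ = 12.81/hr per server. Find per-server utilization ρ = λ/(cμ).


ρ = λ/(cμ) = 19.09/(5·12.81) = 19.09/64.05 = 0.2980

Final: 0.2980


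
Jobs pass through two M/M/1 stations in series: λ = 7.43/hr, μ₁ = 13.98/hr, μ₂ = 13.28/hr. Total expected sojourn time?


Each node sees arrival rate λ = 7.43/hr (tandem ⇒ throughput preserved).
W₁ = 1/(μ₁−λ) = 1/(13.98−7.43) = 0.15267 hr
W₂ = 1/(μ₂−λ) = 1/(13.28−7.43) = 0.17094 hr
W_total = W₁ + W₂ = 0.15267 + 0.17094 = 0.32361 hr

Final: 0.32361 hr


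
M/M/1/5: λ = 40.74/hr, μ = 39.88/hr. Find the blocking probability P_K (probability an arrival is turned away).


ρ = λ/μ = 40.74/39.88 = 1.0216
P_K = (1−ρ)ρ^K/(1−ρ^(K+1)) = (-0.02156·1.112575)/(1 − 1.136568)
= -0.023992/-0.136568 = 0.175681

Final: 0.175681


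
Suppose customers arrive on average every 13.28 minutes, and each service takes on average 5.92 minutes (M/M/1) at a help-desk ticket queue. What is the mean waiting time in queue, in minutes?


λ = 60/13.28 = 4.5181 /hr
μ = 60/5.92 = 10.1351 /hr
ρ = λ/μ = 4.5181/10.1351 = 0.4458
Wq = ρ/(μ−λ) = 0.4458/(10.1351−4.5181) = 0.07936 hr
In minutes: 0.07936·60 = 4.762 min

Final: 4.762 min


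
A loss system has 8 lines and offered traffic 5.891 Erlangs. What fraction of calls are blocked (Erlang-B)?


B(c,a) = (a^c/c!) / Σ_{k=0}^{c} a^k/k!
a^8/8! = 35.974243
Σ terms (k=0..8): 1.00000 + 5.89100 + 17.35194 + 34.07343 + 50.18164 + 59.12401 + 58.04992 + 48.85316 + 35.97424 = 310.499336
B = 35.974243/310.499336 = 0.115859

Final: 0.115859


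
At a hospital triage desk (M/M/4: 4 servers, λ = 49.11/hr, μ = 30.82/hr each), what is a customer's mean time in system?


a = 1.5934; ρ = 0.3984; P₀ = 0.200651
Lq = P₀·a^c·ρ/(c!(1−ρ)²) = 0.05932
Wq = Lq/λ = 0.05932/49.11 = 0.001208 hr
W = Wq + 1/μ = 0.001208 + 0.03245 = 0.03365 hr

Final: 0.03365 hr


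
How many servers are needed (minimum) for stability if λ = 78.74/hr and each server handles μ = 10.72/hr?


Stability requires cμ > λ ⇔ c > λ/μ.
λ/μ = 78.74/10.72 = 7.3451
Minimum integer c = ⌊7.3451⌋ + 1 = 8
Check: 8·10.72 = 85.76 > 78.74, while 7·10.72 = 75.04 ≤ 78.74

Final: 8 servers


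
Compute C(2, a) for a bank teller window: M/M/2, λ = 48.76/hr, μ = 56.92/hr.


a = λ/μ = 0.8566; ρ = a/2 = 0.4283
P₀ = 0.400246 (from M/M/c formula)
C(c,a) = [a^c/(c!(1−ρ))]·P₀ = [0.73383/(2·0.5717)]·0.400246
= 0.64182·0.400246 = 0.256887

Final: 0.256887


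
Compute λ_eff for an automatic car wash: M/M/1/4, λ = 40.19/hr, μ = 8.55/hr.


ρ = 4.7006; P_K = (1−ρ)ρ^4/(1−ρ^5) = 0.787604
λ_eff = λ(1 − P_K) = 40.19·(1 − 0.787604) = 40.19·0.212396 = 8.5362 /hr

Final: 8.5362 /hr


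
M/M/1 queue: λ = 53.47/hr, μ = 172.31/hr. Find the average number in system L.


ρ = λ/μ = 53.47/172.31 = 0.3103
L = ρ/(1−ρ) = 0.3103/(1 − 0.3103) = 0.3103/0.6897 = 0.4499

Final: 0.4499


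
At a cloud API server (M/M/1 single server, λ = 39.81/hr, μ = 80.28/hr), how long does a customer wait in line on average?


ρ = 39.81/80.28 = 0.4959
Wq = ρ/(μ−λ) = 0.4959/(80.28 − 39.81) = 0.4959/40.47 = 0.01225 hr

Final: 0.01225 hr


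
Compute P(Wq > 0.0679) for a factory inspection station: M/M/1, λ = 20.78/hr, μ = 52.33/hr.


ρ = 20.78/52.33 = 0.3971
P(Wq > t) = ρ·e^{−(μ−λ)t} = 0.3971·e^{−2.1422}
= 0.3971·0.117391 = 0.046615

Final: 0.046615


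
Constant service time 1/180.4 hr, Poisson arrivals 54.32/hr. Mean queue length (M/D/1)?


ρ = 54.32/180.4 = 0.3011
M/D/1: Lq = ρ²/(2(1−ρ)) = 0.09067/(2·0.6989) = 0.06486

Final: 0.06486


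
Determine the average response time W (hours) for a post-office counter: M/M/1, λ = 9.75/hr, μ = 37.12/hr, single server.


W = 1/(μ−λ) = 1/(37.12 − 9.75) = 1/27.37 = 0.03654 hr

Final: 0.03654 hr


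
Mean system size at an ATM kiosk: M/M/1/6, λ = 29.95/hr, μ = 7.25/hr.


ρ = 29.95/7.25 = 4.1310
L = ρ[1 − (K+1)ρ^K + Kρ^(K+1)] / [(1−ρ)(1−ρ^(K+1))]
Numerator: 4.1310·(1 − 7·4969.960315 + 6·20531.077440) = 365174.122185
Denominator: (-3.1310)·(-20530.077440) = 64280.380397
L = 365174.122185/64280.380397 = 5.6810

Final: 5.6810


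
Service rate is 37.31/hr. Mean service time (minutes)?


Mean service time = 1/μ = 1/37.31 hour = 0.02680 hour
In minutes: 0.02680 × 60 = 1.6081 min

Final: 1.6081 min


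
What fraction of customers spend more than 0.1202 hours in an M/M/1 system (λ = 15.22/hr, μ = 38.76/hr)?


W ~ Exponential(μ−λ) for M/M/1.
μ − λ = 38.76 − 15.22 = 23.5400
P(W > t) = e^{−(μ−λ)t} = e^{−2.8295} = 0.059042

Final: 0.059042


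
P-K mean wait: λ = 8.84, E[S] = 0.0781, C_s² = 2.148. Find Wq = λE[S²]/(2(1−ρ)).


ρ = λ·E[S] = 8.84·0.0781 = 0.6904
E[S²] = E[S]²(1+C_s²) = 0.0781²·(1+2.148) = 0.019202
Wq = λ·E[S²]/(2(1−ρ)) = 8.84·0.019202/(2·0.3096) = 0.27413 hr

Final: 0.27413 hr


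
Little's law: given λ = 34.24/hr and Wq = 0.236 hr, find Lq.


Lq = λWq = 34.24·0.236 = 8.0806

Final: 8.0806


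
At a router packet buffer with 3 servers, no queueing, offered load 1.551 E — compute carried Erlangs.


B(3,1.551) = 0.142116 (Erlang-B)
Carried load = a(1 − B) = 1.551·(1 − 0.142116) = 1.551·0.857884 = 1.3306 E

Final: 1.3306 Erlangs


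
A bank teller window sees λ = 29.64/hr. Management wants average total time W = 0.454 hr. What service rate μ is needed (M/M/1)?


W = 1/(μ−λ) ⇒ μ − λ = 1/W = 1/0.454 = 2.2026
μ = λ + 1/W = 29.64 + 2.2026 = 31.8426 per hr

Final: 31.8426 /hr


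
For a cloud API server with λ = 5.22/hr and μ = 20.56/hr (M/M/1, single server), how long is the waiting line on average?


ρ = 5.22/20.56 = 0.2539
Lq = ρ²/(1−ρ) = 0.06446/0.7461 = 0.08640

Final: 0.08640


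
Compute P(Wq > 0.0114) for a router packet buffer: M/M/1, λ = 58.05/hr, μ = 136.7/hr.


ρ = 58.05/136.7 = 0.4247
P(Wq > t) = ρ·e^{−(μ−λ)t} = 0.4247·e^{−0.8966}
= 0.4247·0.407950 = 0.173237

Final: 0.173237


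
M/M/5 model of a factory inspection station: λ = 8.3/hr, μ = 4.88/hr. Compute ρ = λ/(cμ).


ρ = λ/(cμ) = 8.3/(5·4.88) = 8.3/24.40 = 0.3402

Final: 0.3402


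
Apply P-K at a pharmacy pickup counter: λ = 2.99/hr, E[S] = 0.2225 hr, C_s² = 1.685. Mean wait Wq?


ρ = λ·E[S] = 2.99·0.2225 = 0.6653
E[S²] = E[S]²(1+C_s²) = 0.2225²·(1+1.685) = 0.132924
Wq = λ·E[S²]/(2(1−ρ)) = 2.99·0.132924/(2·0.3347) = 0.59369 hr

Final: 0.59369 hr


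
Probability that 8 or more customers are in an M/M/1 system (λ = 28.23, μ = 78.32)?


ρ = 28.23/78.32 = 0.3604
P(N ≥ n) = ρ^n = 0.3604^8 = 0.0002849

Final: 0.0002849


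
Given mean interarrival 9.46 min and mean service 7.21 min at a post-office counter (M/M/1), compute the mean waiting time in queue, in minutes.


λ = 60/9.46 = 6.3425 /hr
μ = 60/7.21 = 8.3218 /hr
ρ = λ/μ = 6.3425/8.3218 = 0.7622
Wq = ρ/(μ−λ) = 0.7622/(8.3218−6.3425) = 0.38507 hr
In minutes: 0.38507·60 = 23.104 min

Final: 23.104 min


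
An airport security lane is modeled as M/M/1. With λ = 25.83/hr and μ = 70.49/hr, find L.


ρ = λ/μ = 25.83/70.49 = 0.3664
L = ρ/(1−ρ) = 0.3664/(1 − 0.3664) = 0.3664/0.6336 = 0.5784

Final: 0.5784


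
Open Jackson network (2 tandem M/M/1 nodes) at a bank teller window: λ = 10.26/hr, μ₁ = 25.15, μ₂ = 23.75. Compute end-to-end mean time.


Each node sees arrival rate λ = 10.26/hr (tandem ⇒ throughput preserved).
W₁ = 1/(μ₁−λ) = 1/(25.15−10.26) = 0.06716 hr
W₂ = 1/(μ₂−λ) = 1/(23.75−10.26) = 0.07413 hr
W_total = W₁ + W₂ = 0.06716 + 0.07413 = 0.14129 hr

Final: 0.14129 hr


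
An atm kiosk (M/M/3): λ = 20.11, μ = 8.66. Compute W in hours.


a = 2.3222; ρ = 0.7741; P₀ = 0.065550
Lq = P₀·a^c·ρ/(c!(1−ρ)²) = 2.07435
Wq = Lq/λ = 2.07435/20.11 = 0.10315 hr
W = Wq + 1/μ = 0.10315 + 0.11547 = 0.21862 hr

Final: 0.21862 hr


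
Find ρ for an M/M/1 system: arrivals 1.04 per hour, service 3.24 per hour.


ρ = λ/μ = 1.04/3.24 = 0.3210

Final: 0.3210


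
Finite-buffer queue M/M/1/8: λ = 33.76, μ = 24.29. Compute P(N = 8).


ρ = λ/μ = 33.76/24.29 = 1.3899
P_K = (1−ρ)ρ^K/(1−ρ^(K+1)) = (-0.3899·13.925134)/(1 − 19.354159)
= -5.429025/-18.354159 = 0.295793

Final: 0.295793


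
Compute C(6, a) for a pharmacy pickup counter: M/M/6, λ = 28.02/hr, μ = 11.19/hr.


a = λ/μ = 2.5040; ρ = a/6 = 0.4173
P₀ = 0.081288 (from M/M/c formula)
C(c,a) = [a^c/(c!(1−ρ))]·P₀ = [246.50644/(720·0.5827)]·0.081288
= 0.58760·0.081288 = 0.047765

Final: 0.047765


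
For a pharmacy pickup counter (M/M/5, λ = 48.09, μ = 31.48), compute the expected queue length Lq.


a = λ/μ = 1.5276; ρ = a/5 = 0.3055
P₀ = 0.216666
Lq = P₀·a^c·ρ / (c!·(1−ρ)²) = 0.216666·8.31956·0.3055/(120·0.48229)
= 0.009516

Final: 0.009516


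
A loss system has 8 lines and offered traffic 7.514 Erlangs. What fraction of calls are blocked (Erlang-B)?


B(c,a) = (a^c/c!) / Σ_{k=0}^{c} a^k/k!
a^8/8! = 252.028121
Σ terms (k=0..8): 1.00000 + 7.51400 + 28.23010 + 70.70699 + 132.82307 + 199.60651 + 249.97389 + 268.32912 + 252.02812 = 1210.211795
B = 252.028121/1210.211795 = 0.208251

Final: 0.208251


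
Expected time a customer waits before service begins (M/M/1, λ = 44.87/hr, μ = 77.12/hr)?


ρ = 44.87/77.12 = 0.5818
Wq = ρ/(μ−λ) = 0.5818/(77.12 − 44.87) = 0.5818/32.25 = 0.01804 hr

Final: 0.01804 hr


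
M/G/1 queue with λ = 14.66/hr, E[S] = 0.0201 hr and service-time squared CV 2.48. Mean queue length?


ρ = λ·E[S] = 14.66·0.0201 = 0.2947
Lq = ρ²(1+C_s²)/(2(1−ρ)) = 0.08683·(1+2.48)/(2·0.7053)
= 0.08683·3.4800/1.4107 = 0.21420

Final: 0.21420


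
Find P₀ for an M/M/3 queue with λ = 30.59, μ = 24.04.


a = λ/μ = 30.59/24.04 = 1.2725; ρ = a/c = 0.4242
Σ_{k=0}^{2} a^k/k! (terms k=0..2) = 1.00000 + 1.27246 + 0.80958 = 3.08204
Tail: a^3/(3!(1−ρ)) = 2.06032/(6·0.5758) = 0.59632
P₀ = 1/(3.08204 + 0.59632) = 1/3.67836 = 0.271860

Final: 0.271860


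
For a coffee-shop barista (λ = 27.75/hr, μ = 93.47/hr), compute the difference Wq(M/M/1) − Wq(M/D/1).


ρ = 27.75/93.47 = 0.2969
Wq(M/M/1) = ρ/(μ−λ) = 0.2969/65.72 = 0.004517 hr
Wq(M/D/1) = ρ/(2(μ−λ)) = 0.002259 hr
Savings = 0.004517 − 0.002259 = 0.002259 hr

Final: 0.002259 hr


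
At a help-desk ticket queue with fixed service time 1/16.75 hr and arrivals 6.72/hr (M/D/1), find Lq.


ρ = 6.72/16.75 = 0.4012
M/D/1: Lq = ρ²/(2(1−ρ)) = 0.1610/(2·0.5988) = 0.13440

Final: 0.13440


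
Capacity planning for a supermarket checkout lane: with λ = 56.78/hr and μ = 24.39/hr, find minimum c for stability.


Stability requires cμ > λ ⇔ c > λ/μ.
λ/μ = 56.78/24.39 = 2.3280
Minimum integer c = ⌊2.3280⌋ + 1 = 3
Check: 3·24.39 = 73.17 > 56.78, while 2·24.39 = 48.78 ≤ 56.78

Final: 3 servers


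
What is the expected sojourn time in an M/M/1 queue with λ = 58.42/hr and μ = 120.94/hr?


W = 1/(μ−λ) = 1/(120.94 − 58.42) = 1/62.52 = 0.01599 hr

Final: 0.01599 hr


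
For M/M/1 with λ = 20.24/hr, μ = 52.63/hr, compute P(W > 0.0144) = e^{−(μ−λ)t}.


W ~ Exponential(μ−λ) for M/M/1.
μ − λ = 52.63 − 20.24 = 32.3900
P(W > t) = e^{−(μ−λ)t} = e^{−0.4664} = 0.627246

Final: 0.627246


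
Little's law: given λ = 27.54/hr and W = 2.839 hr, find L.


L = λW = 27.54·2.839 = 78.1861

Final: 78.1861


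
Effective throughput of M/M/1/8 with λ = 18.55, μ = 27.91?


ρ = 0.6646; P_K = (1−ρ)ρ^8/(1−ρ^9) = 0.013102
λ_eff = λ(1 − P_K) = 18.55·(1 − 0.013102) = 18.55·0.986898 = 18.3070 /hr

Final: 18.3070 /hr


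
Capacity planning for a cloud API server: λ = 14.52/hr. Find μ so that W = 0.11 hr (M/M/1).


W = 1/(μ−λ) ⇒ μ − λ = 1/W = 1/0.11 = 9.0909
μ = λ + 1/W = 14.52 + 9.0909 = 23.6109 per hr

Final: 23.6109 /hr


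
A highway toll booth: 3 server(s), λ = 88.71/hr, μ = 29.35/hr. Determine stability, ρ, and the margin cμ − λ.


Total capacity cμ = 3·29.35 = 88.05/hr
ρ = λ/(cμ) = 88.71/88.05 = 1.0075
Stable ⇔ ρ < 1: NO
Spare capacity = cμ − λ = 88.05 − 88.71 = -0.66/hr

Final: ρ = 1.0075; unstable; margin = -0.66/hr


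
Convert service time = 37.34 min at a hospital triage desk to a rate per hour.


μ = 1/(service time) in consistent units.
1 hour = 60 min, so μ = 60/37.34 = 1.6069 per hour

Final: 1.6069 /hr


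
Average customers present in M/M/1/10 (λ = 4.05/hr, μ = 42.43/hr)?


ρ = 4.05/42.43 = 0.09545
L = ρ[1 − (K+1)ρ^K + Kρ^(K+1)] / [(1−ρ)(1−ρ^(K+1))]
Numerator: 0.09545·(1 − 11·6.278e-11 + 10·5.992e-12) = 0.095451
Denominator: (0.9045)·(1.000000) = 0.904549
L = 0.095451/0.904549 = 0.1055

Final: 0.1055


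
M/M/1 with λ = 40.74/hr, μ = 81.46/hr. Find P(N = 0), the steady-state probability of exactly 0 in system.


ρ = 40.74/81.46 = 0.5001
P_n = (1−ρ)·ρ^n = (1 − 0.5001)·0.5001^0 = 0.4999·1.000000 = 0.499877

Final: 0.499877


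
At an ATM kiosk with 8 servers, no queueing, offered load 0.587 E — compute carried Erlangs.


B(8,0.587) = 0.0000001944 (Erlang-B)
Carried load = a(1 − B) = 0.587·(1 − 0.0000001944) = 0.587·1.000000 = 0.5870 E

Final: 0.5870 Erlangs


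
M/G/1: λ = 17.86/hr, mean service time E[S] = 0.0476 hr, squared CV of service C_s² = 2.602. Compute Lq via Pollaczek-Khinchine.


ρ = λ·E[S] = 17.86·0.0476 = 0.8501
Lq = ρ²(1+C_s²)/(2(1−ρ)) = 0.7227·(1+2.602)/(2·0.1499)
= 0.7227·3.6020/0.2997 = 8.68547

Final: 8.68547


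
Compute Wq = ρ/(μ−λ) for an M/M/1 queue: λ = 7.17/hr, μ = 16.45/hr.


ρ = 7.17/16.45 = 0.4359
Wq = ρ/(μ−λ) = 0.4359/(16.45 − 7.17) = 0.4359/9.28 = 0.04697 hr

Final: 0.04697 hr


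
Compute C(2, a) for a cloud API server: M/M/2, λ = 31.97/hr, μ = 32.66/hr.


a = λ/μ = 0.9789; ρ = a/2 = 0.4894
P₀ = 0.342790 (from M/M/c formula)
C(c,a) = [a^c/(c!(1−ρ))]·P₀ = [0.95819/(2·0.5106)]·0.342790
= 0.93837·0.342790 = 0.321663

Final: 0.321663


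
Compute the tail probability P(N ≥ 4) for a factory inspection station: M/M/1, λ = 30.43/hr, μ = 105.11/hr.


ρ = 30.43/105.11 = 0.2895
P(N ≥ n) = ρ^n = 0.2895^4 = 0.007025

Final: 0.007025


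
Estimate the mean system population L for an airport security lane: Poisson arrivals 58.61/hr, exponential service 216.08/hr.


ρ = λ/μ = 58.61/216.08 = 0.2712
L = ρ/(1−ρ) = 0.2712/(1 − 0.2712) = 0.2712/0.7288 = 0.3722

Final: 0.3722


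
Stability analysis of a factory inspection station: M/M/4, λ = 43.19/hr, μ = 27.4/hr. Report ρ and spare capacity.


Total capacity cμ = 4·27.4 = 109.60/hr
ρ = λ/(cμ) = 43.19/109.60 = 0.3941
Stable ⇔ ρ < 1: YES
Spare capacity = cμ − λ = 109.60 − 43.19 = 66.41/hr

Final: ρ = 0.3941; stable; margin = 66.41/hr


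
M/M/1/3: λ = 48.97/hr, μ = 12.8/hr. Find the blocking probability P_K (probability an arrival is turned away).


ρ = λ/μ = 48.97/12.8 = 3.8258
P_K = (1−ρ)ρ^K/(1−ρ^(K+1)) = (-2.8258·55.996438)/(1 − 214.230123)
= -158.233685/-213.230123 = 0.742079

Final: 0.742079


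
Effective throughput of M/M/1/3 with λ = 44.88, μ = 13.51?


ρ = 3.3220; P_K = (1−ρ)ρ^3/(1−ρ^4) = 0.704762
λ_eff = λ(1 − P_K) = 44.88·(1 − 0.704762) = 44.88·0.295238 = 13.2503 /hr

Final: 13.2503 /hr


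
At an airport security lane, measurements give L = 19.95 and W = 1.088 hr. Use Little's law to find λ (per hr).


λ = L/W = 19.95/1.088 = 18.3364 /hr

Final: 18.3364 /hr


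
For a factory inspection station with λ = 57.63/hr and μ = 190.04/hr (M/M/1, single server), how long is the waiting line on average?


ρ = 57.63/190.04 = 0.3033
Lq = ρ²/(1−ρ) = 0.09196/0.6967 = 0.1320

Final: 0.1320


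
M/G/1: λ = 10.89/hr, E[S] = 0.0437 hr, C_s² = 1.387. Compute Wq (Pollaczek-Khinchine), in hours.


ρ = λ·E[S] = 10.89·0.0437 = 0.4759
E[S²] = E[S]²(1+C_s²) = 0.0437²·(1+1.387) = 0.004558
Wq = λ·E[S²]/(2(1−ρ)) = 10.89·0.004558/(2·0.5241) = 0.04736 hr

Final: 0.04736 hr


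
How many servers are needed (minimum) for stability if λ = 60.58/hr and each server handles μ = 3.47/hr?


Stability requires cμ > λ ⇔ c > λ/μ.
λ/μ = 60.58/3.47 = 17.4582
Minimum integer c = ⌊17.4582⌋ + 1 = 18
Check: 18·3.47 = 62.46 > 60.58, while 17·3.47 = 58.99 ≤ 60.58

Final: 18 servers


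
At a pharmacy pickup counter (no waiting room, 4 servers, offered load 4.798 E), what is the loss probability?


B(c,a) = (a^c/c!) / Σ_{k=0}^{c} a^k/k!
a^4/4! = 22.081559
Σ terms (k=0..4): 1.00000 + 4.79800 + 11.51040 + 18.40897 + 22.08156 = 57.798931
B = 22.081559/57.798931 = 0.382041

Final: 0.382041


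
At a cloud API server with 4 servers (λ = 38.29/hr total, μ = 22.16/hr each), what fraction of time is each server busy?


ρ = λ/(cμ) = 38.29/(4·22.16) = 38.29/88.64 = 0.4320

Final: 0.4320


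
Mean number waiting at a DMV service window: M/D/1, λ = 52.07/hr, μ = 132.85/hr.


ρ = 52.07/132.85 = 0.3919
M/D/1: Lq = ρ²/(2(1−ρ)) = 0.1536/(2·0.6081) = 0.12632

Final: 0.12632


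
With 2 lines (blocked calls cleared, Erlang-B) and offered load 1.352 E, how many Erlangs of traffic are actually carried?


B(2,1.352) = 0.279842 (Erlang-B)
Carried load = a(1 − B) = 1.352·(1 − 0.279842) = 1.352·0.720158 = 0.9737 E

Final: 0.9737 Erlangs


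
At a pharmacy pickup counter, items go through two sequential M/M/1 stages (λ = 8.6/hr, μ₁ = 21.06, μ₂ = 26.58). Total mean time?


Each node sees arrival rate λ = 8.6/hr (tandem ⇒ throughput preserved).
W₁ = 1/(μ₁−λ) = 1/(21.06−8.6) = 0.08026 hr
W₂ = 1/(μ₂−λ) = 1/(26.58−8.6) = 0.05562 hr
W_total = W₁ + W₂ = 0.08026 + 0.05562 = 0.13587 hr

Final: 0.13587 hr


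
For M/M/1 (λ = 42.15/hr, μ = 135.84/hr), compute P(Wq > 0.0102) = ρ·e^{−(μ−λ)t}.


ρ = 42.15/135.84 = 0.3103
P(Wq > t) = ρ·e^{−(μ−λ)t} = 0.3103·e^{−0.9556}
= 0.3103·0.384567 = 0.119328

Final: 0.119328


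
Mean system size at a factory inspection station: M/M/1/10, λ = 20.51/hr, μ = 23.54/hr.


ρ = 20.51/23.54 = 0.8713
L = ρ[1 − (K+1)ρ^K + Kρ^(K+1)] / [(1−ρ)(1−ρ^(K+1))]
Numerator: 0.8713·(1 − 11·0.252111 + 10·0.219660) = 0.368883
Denominator: (0.1287)·(0.780340) = 0.100443
L = 0.368883/0.100443 = 3.6726

Final: 3.6726


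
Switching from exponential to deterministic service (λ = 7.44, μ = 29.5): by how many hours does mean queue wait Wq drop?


ρ = 7.44/29.5 = 0.2522
Wq(M/M/1) = ρ/(μ−λ) = 0.2522/22.06 = 0.01143 hr
Wq(M/D/1) = ρ/(2(μ−λ)) = 0.005716 hr
Savings = 0.01143 − 0.005716 = 0.005716 hr

Final: 0.005716 hr


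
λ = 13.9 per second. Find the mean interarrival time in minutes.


Mean interarrival time = 1/λ = 1/13.9 second = 0.07194 second
In minutes: 0.07194 × 0.0166667 = 0.001199 min

Final: 0.001199 min


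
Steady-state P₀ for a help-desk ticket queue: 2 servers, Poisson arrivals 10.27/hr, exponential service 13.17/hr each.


a = λ/μ = 10.27/13.17 = 0.7798; ρ = a/c = 0.3899
Σ_{k=0}^{1} a^k/k! (terms k=0..1) = 1.00000 + 0.77980 = 1.77980
Tail: a^2/(2!(1−ρ)) = 0.60809/(2·0.6101) = 0.49836
P₀ = 1/(1.77980 + 0.49836) = 1/2.27816 = 0.438951

Final: 0.438951


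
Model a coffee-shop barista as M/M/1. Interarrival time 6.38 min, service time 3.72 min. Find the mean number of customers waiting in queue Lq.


λ = 60/6.38 = 9.4044 /hr
μ = 60/3.72 = 16.1290 /hr
ρ = λ/μ = 9.4044/16.1290 = 0.5831
Lq = ρ²/(1−ρ) = 0.3400/0.4169 = 0.8154

Final: 0.8154


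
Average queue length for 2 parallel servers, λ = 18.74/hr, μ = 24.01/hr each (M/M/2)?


a = λ/μ = 0.7805; ρ = a/2 = 0.3903
P₀ = 0.438586
Lq = P₀·a^c·ρ / (c!·(1−ρ)²) = 0.438586·0.60919·0.3903/(2·0.37179)
= 0.14023

Final: 0.14023


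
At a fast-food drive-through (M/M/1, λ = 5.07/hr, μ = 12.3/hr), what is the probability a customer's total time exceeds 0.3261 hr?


W ~ Exponential(μ−λ) for M/M/1.
μ − λ = 12.3 − 5.07 = 7.2300
P(W > t) = e^{−(μ−λ)t} = e^{−2.3577} = 0.094637

Final: 0.094637


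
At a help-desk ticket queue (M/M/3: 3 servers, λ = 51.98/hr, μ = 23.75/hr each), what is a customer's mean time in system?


a = 2.1886; ρ = 0.7295; P₀ = 0.083027
Lq = P₀·a^c·ρ/(c!(1−ρ)²) = 1.44692
Wq = Lq/λ = 1.44692/51.98 = 0.02784 hr
W = Wq + 1/μ = 0.02784 + 0.04211 = 0.06994 hr

Final: 0.06994 hr


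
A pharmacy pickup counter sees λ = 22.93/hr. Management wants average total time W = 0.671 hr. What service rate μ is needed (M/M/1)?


W = 1/(μ−λ) ⇒ μ − λ = 1/W = 1/0.671 = 1.4903
μ = λ + 1/W = 22.93 + 1.4903 = 24.4203 per hr

Final: 24.4203 /hr


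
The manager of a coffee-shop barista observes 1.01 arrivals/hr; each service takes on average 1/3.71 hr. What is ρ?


ρ = λ/μ = 1.01/3.71 = 0.2722

Final: 0.2722


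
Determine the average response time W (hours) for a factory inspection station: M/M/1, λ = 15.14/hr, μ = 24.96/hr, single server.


W = 1/(μ−λ) = 1/(24.96 − 15.14) = 1/9.82 = 0.1018 hr

Final: 0.1018 hr


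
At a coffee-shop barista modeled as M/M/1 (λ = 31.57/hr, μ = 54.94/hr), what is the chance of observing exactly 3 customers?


ρ = 31.57/54.94 = 0.5746
P_n = (1−ρ)·ρ^n = (1 − 0.5746)·0.5746^3 = 0.4254·0.189740 = 0.080710

Final: 0.080710


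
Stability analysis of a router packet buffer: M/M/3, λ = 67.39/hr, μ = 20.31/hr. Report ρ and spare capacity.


Total capacity cμ = 3·20.31 = 60.93/hr
ρ = λ/(cμ) = 67.39/60.93 = 1.1060
Stable ⇔ ρ < 1: NO
Spare capacity = cμ − λ = 60.93 − 67.39 = -6.46/hr

Final: ρ = 1.1060; unstable; margin = -6.46/hr


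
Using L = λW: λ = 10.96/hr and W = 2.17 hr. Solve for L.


L = λW = 10.96·2.17 = 23.7832

Final: 23.7832


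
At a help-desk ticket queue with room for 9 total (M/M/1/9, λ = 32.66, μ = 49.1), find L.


ρ = 32.66/49.1 = 0.6652
L = ρ[1 − (K+1)ρ^K + Kρ^(K+1)] / [(1−ρ)(1−ρ^(K+1))]
Numerator: 0.6652·(1 − 10·0.025492 + 9·0.016957) = 0.597118
Denominator: (0.3348)·(0.983043) = 0.329149
L = 0.597118/0.329149 = 1.8141

Final: 1.8141


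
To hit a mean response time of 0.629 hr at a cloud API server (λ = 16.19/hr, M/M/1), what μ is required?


W = 1/(μ−λ) ⇒ μ − λ = 1/W = 1/0.629 = 1.5898
μ = λ + 1/W = 16.19 + 1.5898 = 17.7798 per hr

Final: 17.7798 /hr


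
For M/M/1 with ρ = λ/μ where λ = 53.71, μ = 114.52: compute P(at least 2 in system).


ρ = 53.71/114.52 = 0.4690
P(N ≥ n) = ρ^n = 0.4690^2 = 0.219962

Final: 0.219962


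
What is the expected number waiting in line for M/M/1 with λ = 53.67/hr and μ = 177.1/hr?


ρ = 53.67/177.1 = 0.3030
Lq = ρ²/(1−ρ) = 0.09184/0.6970 = 0.1318

Final: 0.1318


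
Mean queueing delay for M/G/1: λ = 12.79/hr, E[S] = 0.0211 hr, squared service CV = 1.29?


ρ = λ·E[S] = 12.79·0.0211 = 0.2699
E[S²] = E[S]²(1+C_s²) = 0.0211²·(1+1.29) = 0.001020
Wq = λ·E[S²]/(2(1−ρ)) = 12.79·0.001020/(2·0.7301) = 0.008930 hr

Final: 0.008930 hr


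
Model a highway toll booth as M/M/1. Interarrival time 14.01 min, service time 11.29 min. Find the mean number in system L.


λ = 60/14.01 = 4.2827 /hr
μ = 60/11.29 = 5.3144 /hr
ρ = λ/μ = 4.2827/5.3144 = 0.8059
L = ρ/(1−ρ) = 0.8059/0.1941 = 4.1507

Final: 4.1507


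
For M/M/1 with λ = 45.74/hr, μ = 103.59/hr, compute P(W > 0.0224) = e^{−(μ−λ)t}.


W ~ Exponential(μ−λ) for M/M/1.
μ − λ = 103.59 − 45.74 = 57.8500
P(W > t) = e^{−(μ−λ)t} = e^{−1.2958} = 0.273668

Final: 0.273668
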